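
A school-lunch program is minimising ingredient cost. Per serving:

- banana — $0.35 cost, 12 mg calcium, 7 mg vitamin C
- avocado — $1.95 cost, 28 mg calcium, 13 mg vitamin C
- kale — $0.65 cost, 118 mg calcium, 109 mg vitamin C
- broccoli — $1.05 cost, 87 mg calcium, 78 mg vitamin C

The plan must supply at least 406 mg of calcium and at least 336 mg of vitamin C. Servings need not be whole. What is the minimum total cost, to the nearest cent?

$2.24

This is a tiny linear program; its minimum lies at a vertex of the feasible set. List the vertices and price them.
banana only: max(406/12, 336/7) = 48 servings → $16.80.
avocado only: max(406/28, 336/13) = 25.85 servings → $50.40.
kale only: max(406/118, 336/109) = 3.441 servings → $2.24.
broccoli only: max(406/87, 336/78) = 4.667 servings → $4.90.
banana + avocado: intersection lies outside the first quadrant.
banana + kale with both tight: 9.556 servings and 2.469 servings → $4.95.
banana + broccoli with both tight: 7.45 servings and 3.639 servings → $6.43.
avocado + kale with both tight: 3.034 servings and 2.721 servings → $7.69.
avocado + broccoli with both tight: 2.313 servings and 3.922 servings → $8.63.
kale + broccoli: the both-tight solution has a negative serving — not a feasible corner.
So the least-cost plan costs $2.24.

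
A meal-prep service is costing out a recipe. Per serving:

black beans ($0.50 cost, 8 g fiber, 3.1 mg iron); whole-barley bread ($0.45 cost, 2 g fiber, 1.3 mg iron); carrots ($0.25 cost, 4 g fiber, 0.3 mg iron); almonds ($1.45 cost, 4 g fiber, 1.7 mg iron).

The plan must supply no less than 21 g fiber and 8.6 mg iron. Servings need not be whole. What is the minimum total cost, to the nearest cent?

This is a tiny linear program; its minimum lies at a vertex of the feasible set. List the vertices and price them.
black beans only: max(21/8, 8.6/3.1) = 2.774 servings → $1.39.
whole-barley bread only: max(21/2, 8.6/1.3) = 10.5 servings → $4.72.
carrots only: max(21/4, 8.6/0.3) = 28.67 servings → $7.17.
almonds only: max(21/4, 8.6/1.7) = 5.25 servings → $7.61.
black beans + whole-barley bread with both tight: 2.405 servings and 0.881 servings → $1.60.
black beans + carrots with both targets exact would need a negative amount; discard.
black beans + almonds with both tight: 1.083 servings and 3.083 servings → $5.01.
whole-barley bread + carrots with both tight: 6.109 servings and 2.196 servings → $3.30.
whole-barley bread + almonds with both targets exact would need a negative amount; discard.
carrots + almonds with both tight: 0.2321 servings and 5.018 servings → $7.33.
Cheapest feasible corner: $1.39.

$1.39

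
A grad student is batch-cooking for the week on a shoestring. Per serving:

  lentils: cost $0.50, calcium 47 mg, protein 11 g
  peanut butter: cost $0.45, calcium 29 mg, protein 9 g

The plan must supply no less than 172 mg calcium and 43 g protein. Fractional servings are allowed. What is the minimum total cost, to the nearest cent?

A basic optimal solution has at most two foods positive. Try each food alone and each pair with both targets met exactly.
lentils only: max(172/47, 43/11) = 3.909 servings → $1.95.
peanut butter only: max(172/29, 43/9) = 5.931 servings → $2.67.
lentils + peanut butter with both tight: 2.894 servings and 1.24 servings → $2.01.
So the least-cost plan costs $1.95.

$1.95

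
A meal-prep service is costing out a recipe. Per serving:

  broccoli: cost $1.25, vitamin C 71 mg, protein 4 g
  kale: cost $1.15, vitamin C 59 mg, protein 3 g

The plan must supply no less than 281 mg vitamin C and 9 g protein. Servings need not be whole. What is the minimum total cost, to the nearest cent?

Two binding constraints pin down two serving amounts, so the optimal mix uses at most two foods. The candidates are each food alone (scaled to the tighter of vitamin C/protein) and each pair with both constraints tight.
broccoli only: max(281/71, 9/4) = 3.958 servings → $4.95.
kale only: max(281/59, 9/3) = 4.763 servings → $5.48.
broccoli + kale: the both-tight solution has a negative serving — not a feasible corner.
The minimum over all feasible corners is $4.95.

$4.95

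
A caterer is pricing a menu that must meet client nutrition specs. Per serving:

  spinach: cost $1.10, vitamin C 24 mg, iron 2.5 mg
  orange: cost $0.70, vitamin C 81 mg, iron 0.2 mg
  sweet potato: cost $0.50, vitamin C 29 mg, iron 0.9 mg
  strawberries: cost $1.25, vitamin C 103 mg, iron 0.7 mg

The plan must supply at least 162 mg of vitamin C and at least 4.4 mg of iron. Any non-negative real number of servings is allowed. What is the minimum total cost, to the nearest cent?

Minimising a linear cost over {vitamin C ≥ 162, iron ≥ 4.4, servings ≥ 0} — the optimum is at a vertex, using one or two foods.
spinach only: max(162/24, 4.4/2.5) = 6.75 servings → $7.42.
orange only: max(162/81, 4.4/0.2) = 22 servings → $15.40.
sweet potato only: max(162/29, 4.4/0.9) = 5.586 servings → $2.79.
strawberries only: max(162/103, 4.4/0.7) = 6.286 servings → $7.86.
spinach + orange with both tight: 1.639 servings and 1.514 servings → $2.86.
spinach + sweet potato: the both-tight solution has a negative serving — not a feasible corner.
spinach + strawberries with both tight: 1.412 servings and 1.244 servings → $3.11.
orange + sweet potato with both tight: 0.2712 servings and 4.829 servings → $2.60.
orange + strawberries with both targets exact would need a negative amount; discard.
sweet potato + strawberries with both tight: 4.693 servings and 0.2514 servings → $2.66.
The minimum over all feasible corners is $2.60.

$2.60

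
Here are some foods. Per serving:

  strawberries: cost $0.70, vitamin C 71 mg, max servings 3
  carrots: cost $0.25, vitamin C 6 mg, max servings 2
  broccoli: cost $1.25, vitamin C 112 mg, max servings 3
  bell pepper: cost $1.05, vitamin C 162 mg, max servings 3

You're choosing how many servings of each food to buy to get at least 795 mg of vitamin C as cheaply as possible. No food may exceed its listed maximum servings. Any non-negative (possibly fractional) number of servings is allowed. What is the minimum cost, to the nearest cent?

$6.32

Cost per mg of vitamin C: bell pepper $0.0065, strawberries $0.0099, broccoli $0.0112, carrots $0.0417.
Take 3 servings of bell pepper: +486.0 mg vitamin C for $3.15 (total $3.15, still need 309.0 mg).
Take 3 servings of strawberries: +213.0 mg vitamin C for $2.10 (total $5.25, still need 96.0 mg).
Take 0.8571 servings of broccoli: +96.0 mg vitamin C for $1.07 (total $6.32, still need 0.0 mg).
Filling from the cheapest source first is optimal under one linear minimum: $6.32.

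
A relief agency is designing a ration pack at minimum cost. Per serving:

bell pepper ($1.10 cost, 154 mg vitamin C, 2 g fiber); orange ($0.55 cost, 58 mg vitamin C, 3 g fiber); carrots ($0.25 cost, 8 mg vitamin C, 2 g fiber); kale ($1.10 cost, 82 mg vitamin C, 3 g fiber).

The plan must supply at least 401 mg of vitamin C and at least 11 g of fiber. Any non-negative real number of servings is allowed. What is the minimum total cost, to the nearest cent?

bell pepper only: max(401/154, 11/2) = 5.5 servings → $6.05.
orange only: max(401/58, 11/3) = 6.914 servings → $3.80.
carrots only: max(401/8, 11/2) = 50.12 servings → $12.53.
kale only: max(401/82, 11/3) = 4.89 servings → $5.38.
bell pepper + orange with both tight: 1.633 servings and 2.578 servings → $3.21.
bell pepper + carrots with both tight: 2.445 servings and 3.055 servings → $3.45.
bell pepper + kale with both tight: 1.01 servings and 2.993 servings → $4.40.
orange + carrots: the both-tight solution has a negative serving — not a feasible corner.
orange + kale: the both-tight solution has a negative serving — not a feasible corner.
carrots + kale with both targets exact would need a negative amount; discard.
The minimum over all feasible corners is $3.21.

$3.21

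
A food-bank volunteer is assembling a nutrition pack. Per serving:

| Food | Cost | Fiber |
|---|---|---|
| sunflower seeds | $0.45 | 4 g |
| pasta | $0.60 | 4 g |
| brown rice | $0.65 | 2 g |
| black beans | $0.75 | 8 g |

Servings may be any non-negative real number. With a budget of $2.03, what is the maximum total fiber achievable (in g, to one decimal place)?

21.7 g

Fiber per dollar: black beans 10.67, sunflower seeds 8.889, pasta 6.667, brown rice 3.077.
With no serving limits, spend the whole cost allowance on black beans: $2.03 / $0.75 × 8 g = 21.7 g.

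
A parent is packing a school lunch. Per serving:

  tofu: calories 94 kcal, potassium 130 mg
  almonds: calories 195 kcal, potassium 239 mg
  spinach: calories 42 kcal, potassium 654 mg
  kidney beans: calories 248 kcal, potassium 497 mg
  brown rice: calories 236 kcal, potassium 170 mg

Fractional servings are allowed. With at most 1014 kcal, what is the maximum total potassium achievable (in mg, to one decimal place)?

Potassium per kcal: spinach 15.57, kidney beans 2.004, tofu 1.383, almonds 1.226, brown rice 0.7203.
With no serving limits, spend the whole calories allowance on spinach: 1014 kcal / 42 kcal × 654 mg = 15789.4 mg.

15789.4 mg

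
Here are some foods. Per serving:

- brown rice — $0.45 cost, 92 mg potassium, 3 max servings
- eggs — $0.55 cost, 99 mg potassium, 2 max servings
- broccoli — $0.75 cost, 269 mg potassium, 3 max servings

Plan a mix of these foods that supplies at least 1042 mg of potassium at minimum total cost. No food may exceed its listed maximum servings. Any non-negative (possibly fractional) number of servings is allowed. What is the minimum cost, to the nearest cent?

$3.40

Cost per mg of potassium: broccoli $0.0028, brown rice $0.0049, eggs $0.0056.
Take 3 servings of broccoli: +807.0 mg potassium for $2.25 (total $2.25, still need 235.0 mg).
Take 2.554 servings of brown rice: +235.0 mg potassium for $1.15 (total $3.40, still need 0.0 mg).
Filling from the cheapest source first is optimal under one linear minimum: $3.40.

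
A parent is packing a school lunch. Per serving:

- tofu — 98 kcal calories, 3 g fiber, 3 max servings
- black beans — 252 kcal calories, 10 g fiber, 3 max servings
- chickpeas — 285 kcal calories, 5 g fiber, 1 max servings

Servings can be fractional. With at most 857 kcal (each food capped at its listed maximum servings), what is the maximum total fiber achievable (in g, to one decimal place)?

33.1 g

Fiber per kcal: black beans 0.03968, tofu 0.03061, chickpeas 0.01754.
Take 3 servings of black beans: uses 756 kcal, +30.0 g fiber (running total 30.0 g).
Take 1.031 servings of tofu: uses 101 kcal, +3.1 g fiber (running total 33.1 g).
Greedy by best ratio exhausts the calories allowance optimally: 33.1 g.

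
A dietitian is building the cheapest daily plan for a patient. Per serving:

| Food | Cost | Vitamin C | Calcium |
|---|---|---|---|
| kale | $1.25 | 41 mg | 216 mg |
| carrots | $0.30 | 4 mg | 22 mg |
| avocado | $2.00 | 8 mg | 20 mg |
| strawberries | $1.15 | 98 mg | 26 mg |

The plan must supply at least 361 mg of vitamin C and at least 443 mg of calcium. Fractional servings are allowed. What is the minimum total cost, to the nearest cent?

This is a tiny linear program; its minimum lies at a vertex of the feasible set. List the vertices and price them.
kale only: max(361/41, 443/216) = 8.805 servings → $11.01.
carrots only: max(361/4, 443/22) = 90.25 servings → $27.07.
avocado only: max(361/8, 443/20) = 45.12 servings → $90.25.
strawberries only: max(361/98, 443/26) = 17.04 servings → $19.59.
kale + carrots with both targets exact would need a negative amount; discard.
kale + avocado: the both-tight solution has a negative serving — not a feasible corner.
kale + strawberries with both tight: 1.693 servings and 2.975 servings → $5.54.
carrots + avocado: the both-tight solution has a negative serving — not a feasible corner.
carrots + strawberries with both tight: 16.58 servings and 3.007 servings → $8.43.
avocado + strawberries with both tight: 19.42 servings and 2.098 servings → $41.26.
The minimum over all feasible corners is $5.54.

$5.54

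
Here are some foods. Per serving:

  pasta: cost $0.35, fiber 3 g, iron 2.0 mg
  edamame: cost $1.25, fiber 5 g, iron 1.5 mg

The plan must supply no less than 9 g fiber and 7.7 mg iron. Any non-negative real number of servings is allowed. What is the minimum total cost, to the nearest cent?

$1.35

At the optimum either one food covers both requirements or two foods hit both targets exactly; no other combination can be cheaper.
pasta only: max(9/3, 7.7/2.0) = 3.85 servings → $1.35.
edamame only: max(9/5, 7.7/1.5) = 5.133 servings → $6.42.
pasta + edamame: intersection lies outside the first quadrant.
So the least-cost plan costs $1.35.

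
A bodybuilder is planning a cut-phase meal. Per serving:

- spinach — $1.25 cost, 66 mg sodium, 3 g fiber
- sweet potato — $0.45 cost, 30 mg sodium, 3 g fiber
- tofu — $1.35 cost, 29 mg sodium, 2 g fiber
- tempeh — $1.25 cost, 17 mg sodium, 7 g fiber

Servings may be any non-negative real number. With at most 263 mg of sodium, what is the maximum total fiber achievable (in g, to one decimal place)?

Fiber per mg sodium: tempeh 0.4118, sweet potato 0.1, tofu 0.06897, spinach 0.04545.
With no serving limits, spend the whole sodium allowance on tempeh: 263 mg / 17 mg × 7 g = 108.3 g.

108.3 g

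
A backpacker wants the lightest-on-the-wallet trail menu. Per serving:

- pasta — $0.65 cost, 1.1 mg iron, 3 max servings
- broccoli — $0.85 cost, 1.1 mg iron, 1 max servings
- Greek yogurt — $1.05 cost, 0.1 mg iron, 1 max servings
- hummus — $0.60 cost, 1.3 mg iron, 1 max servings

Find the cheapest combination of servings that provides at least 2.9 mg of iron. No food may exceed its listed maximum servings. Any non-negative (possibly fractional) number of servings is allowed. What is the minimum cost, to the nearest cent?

Cost per mg of iron: hummus $0.4615, pasta $0.5909, broccoli $0.7727, Greek yogurt $10.5000.
Take 1 serving of hummus: +1.3 mg iron for $0.60 (total $0.60, still need 1.6 mg).
Take 1.455 servings of pasta: +1.6 mg iron for $0.95 (total $1.55, still need 0.0 mg).
Greedy by cheapest-per-mg is optimal for a single linear constraint, so the minimum cost is $1.55.

$1.55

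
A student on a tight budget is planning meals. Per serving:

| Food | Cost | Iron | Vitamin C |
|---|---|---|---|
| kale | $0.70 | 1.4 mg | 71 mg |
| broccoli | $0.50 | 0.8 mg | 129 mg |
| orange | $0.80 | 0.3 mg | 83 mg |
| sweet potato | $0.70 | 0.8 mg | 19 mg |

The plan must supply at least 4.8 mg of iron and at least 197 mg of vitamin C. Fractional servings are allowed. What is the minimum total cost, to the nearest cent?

$2.40

A basic optimal solution has at most two foods positive. Try each food alone and each pair with both targets met exactly.
kale only: max(4.8/1.4, 197/71) = 3.429 servings → $2.40.
broccoli only: max(4.8/0.8, 197/129) = 6 servings → $3.00.
orange only: max(4.8/0.3, 197/83) = 16 servings → $12.80.
sweet potato only: max(4.8/0.8, 197/19) = 10.37 servings → $7.26.
kale + broccoli: the both-tight solution has a negative serving — not a feasible corner.
kale + orange with both targets exact would need a negative amount; discard.
kale + sweet potato with both tight: 2.199 servings and 2.152 servings → $3.05.
broccoli + orange: the both-tight solution has a negative serving — not a feasible corner.
broccoli + sweet potato with both tight: 0.7545 servings and 5.245 servings → $4.05.
orange + sweet potato with both tight: 1.094 servings and 5.59 servings → $4.79.
So the least-cost plan costs $2.40.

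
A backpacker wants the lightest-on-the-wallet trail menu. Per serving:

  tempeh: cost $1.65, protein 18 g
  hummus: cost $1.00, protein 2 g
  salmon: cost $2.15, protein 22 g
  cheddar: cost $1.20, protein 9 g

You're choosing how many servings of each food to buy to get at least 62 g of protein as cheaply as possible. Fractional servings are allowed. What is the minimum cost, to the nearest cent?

$5.68

Cost per g of protein: tempeh $0.0917, salmon $0.0977, cheddar $0.1333, hummus $0.5000.
With no serving limits, use only tempeh: 62 g / 18 g = 3.444 servings × $1.65 = $5.68.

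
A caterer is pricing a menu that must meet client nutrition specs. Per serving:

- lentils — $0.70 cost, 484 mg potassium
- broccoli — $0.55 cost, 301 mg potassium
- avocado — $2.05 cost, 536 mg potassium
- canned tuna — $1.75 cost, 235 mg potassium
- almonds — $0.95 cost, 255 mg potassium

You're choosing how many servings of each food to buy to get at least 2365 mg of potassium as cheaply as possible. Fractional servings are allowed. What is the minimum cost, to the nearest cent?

Cost per mg of potassium: lentils $0.0014, broccoli $0.0018, almonds $0.0037, avocado $0.0038, canned tuna $0.0074.
With no serving limits, use only lentils: 2365 mg / 484 mg = 4.886 servings × $0.70 = $3.42.

$3.42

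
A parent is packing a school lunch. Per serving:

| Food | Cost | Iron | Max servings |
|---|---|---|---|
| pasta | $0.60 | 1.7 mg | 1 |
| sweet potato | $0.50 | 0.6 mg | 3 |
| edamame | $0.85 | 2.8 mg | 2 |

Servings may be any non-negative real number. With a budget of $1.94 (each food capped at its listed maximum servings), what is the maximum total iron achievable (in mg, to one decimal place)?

Iron per dollar: edamame 3.294, pasta 2.833, sweet potato 1.2.
Take 2 servings of edamame: spends $1.70, +5.6 mg iron (running total 5.6 mg).
Take 0.4 servings of pasta: spends $0.24, +0.7 mg iron (running total 6.3 mg).
Greedy by best ratio exhausts the cost allowance optimally: 6.3 mg.

6.3 mg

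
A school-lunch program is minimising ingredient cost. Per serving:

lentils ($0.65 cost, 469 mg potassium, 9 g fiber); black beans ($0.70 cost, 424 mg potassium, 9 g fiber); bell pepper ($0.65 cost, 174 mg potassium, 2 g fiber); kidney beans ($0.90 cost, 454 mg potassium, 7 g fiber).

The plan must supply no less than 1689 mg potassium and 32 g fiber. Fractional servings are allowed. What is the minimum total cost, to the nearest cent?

$2.34

Minimising a linear cost over {potassium ≥ 1689, fiber ≥ 32, servings ≥ 0} — the optimum is at a vertex, using one or two foods.
lentils only: max(1689/469, 32/9) = 3.601 servings → $2.34.
black beans only: max(1689/424, 32/9) = 3.983 servings → $2.79.
bell pepper only: max(1689/174, 32/2) = 16 servings → $10.40.
kidney beans only: max(1689/454, 32/7) = 4.571 servings → $4.11.
lentils + black beans with both targets exact would need a negative amount; discard.
lentils + bell pepper with both tight: 3.487 servings and 0.3073 servings → $2.47.
lentils + kidney beans with both tight: 3.369 servings and 0.2403 servings → $2.41.
black beans + bell pepper with both tight: 3.05 servings and 2.274 servings → $3.61.
black beans + kidney beans with both tight: 2.419 servings and 1.461 servings → $3.01.
bell pepper + kidney beans: intersection lies outside the first quadrant.
Cheapest feasible corner: $2.34.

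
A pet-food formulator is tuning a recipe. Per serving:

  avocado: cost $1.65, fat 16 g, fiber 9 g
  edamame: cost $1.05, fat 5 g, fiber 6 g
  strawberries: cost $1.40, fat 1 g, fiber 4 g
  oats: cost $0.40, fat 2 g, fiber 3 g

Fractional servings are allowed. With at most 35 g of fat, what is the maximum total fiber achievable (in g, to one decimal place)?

Fiber per g fat: strawberries 4, oats 1.5, edamame 1.2, avocado 0.5625.
With no serving limits, spend the whole fat allowance on strawberries: 35 g / 1 g × 4 g = 140.0 g.

140.0 g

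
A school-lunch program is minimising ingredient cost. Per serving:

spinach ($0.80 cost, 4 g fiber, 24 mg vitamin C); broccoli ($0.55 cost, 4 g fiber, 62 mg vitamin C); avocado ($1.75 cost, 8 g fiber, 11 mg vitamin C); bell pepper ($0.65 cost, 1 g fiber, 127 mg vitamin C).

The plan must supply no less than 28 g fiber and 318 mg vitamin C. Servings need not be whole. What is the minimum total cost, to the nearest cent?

Minimising a linear cost over {fiber ≥ 28, vitamin C ≥ 318, servings ≥ 0} — the optimum is at a vertex, using one or two foods.
spinach only: max(28/4, 318/24) = 13.25 servings → $10.60.
broccoli only: max(28/4, 318/62) = 7 servings → $3.85.
avocado only: max(28/8, 318/11) = 28.91 servings → $50.59.
bell pepper only: max(28/1, 318/127) = 28 servings → $18.20.
spinach + broccoli with both tight: 3.053 servings and 3.947 servings → $4.61.
spinach + avocado: intersection lies outside the first quadrant.
spinach + bell pepper with both tight: 6.69 servings and 1.24 servings → $6.16.
broccoli + avocado with both tight: 4.947 servings and 1.027 servings → $4.52.
broccoli + bell pepper: the both-tight solution has a negative serving — not a feasible corner.
avocado + bell pepper with both tight: 3.222 servings and 2.225 servings → $7.08.
Cheapest feasible corner: $3.85.

$3.85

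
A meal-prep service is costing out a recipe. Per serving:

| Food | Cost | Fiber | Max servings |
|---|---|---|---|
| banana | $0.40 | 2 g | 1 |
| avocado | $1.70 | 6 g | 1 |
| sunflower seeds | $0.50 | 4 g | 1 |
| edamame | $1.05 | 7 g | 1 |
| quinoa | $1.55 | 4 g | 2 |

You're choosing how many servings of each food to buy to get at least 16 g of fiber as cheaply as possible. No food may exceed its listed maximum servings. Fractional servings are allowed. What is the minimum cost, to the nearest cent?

$2.80

Cost per g of fiber: sunflower seeds $0.1250, edamame $0.1500, banana $0.2000, avocado $0.2833, quinoa $0.3875.
Take 1 serving of sunflower seeds: +4.0 g fiber for $0.50 (total $0.50, still need 12.0 g).
Take 1 serving of edamame: +7.0 g fiber for $1.05 (total $1.55, still need 5.0 g).
Take 1 serving of banana: +2.0 g fiber for $0.40 (total $1.95, still need 3.0 g).
Take 0.5 servings of avocado: +3.0 g fiber for $0.85 (total $2.80, still need 0.0 g).
Filling from the cheapest source first is optimal under one linear minimum: $2.80.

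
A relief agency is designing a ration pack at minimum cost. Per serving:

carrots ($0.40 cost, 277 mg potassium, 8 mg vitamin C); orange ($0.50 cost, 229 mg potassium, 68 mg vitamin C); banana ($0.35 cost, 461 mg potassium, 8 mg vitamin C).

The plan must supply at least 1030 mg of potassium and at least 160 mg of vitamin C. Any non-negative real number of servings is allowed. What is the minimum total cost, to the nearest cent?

$1.51

Two binding constraints pin down two serving amounts, so the optimal mix uses at most two foods. The candidates are each food alone (scaled to the tighter of potassium/vitamin C) and each pair with both constraints tight.
carrots only: max(1030/277, 160/8) = 20 servings → $8.00.
orange only: max(1030/229, 160/68) = 4.498 servings → $2.25.
banana only: max(1030/461, 160/8) = 20 servings → $7.00.
carrots + orange with both tight: 1.964 servings and 2.122 servings → $1.85.
carrots + banana: the both-tight solution has a negative serving — not a feasible corner.
orange + banana with both tight: 2.22 servings and 1.132 servings → $1.51.
The minimum over all feasible corners is $1.51.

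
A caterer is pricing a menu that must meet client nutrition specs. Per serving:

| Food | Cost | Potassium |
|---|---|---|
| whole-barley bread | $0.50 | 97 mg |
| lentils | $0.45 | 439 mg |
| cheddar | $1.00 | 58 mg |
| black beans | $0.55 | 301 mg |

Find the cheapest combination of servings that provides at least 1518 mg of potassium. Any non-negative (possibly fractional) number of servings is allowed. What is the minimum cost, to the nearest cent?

Cost per mg of potassium: lentils $0.0010, black beans $0.0018, whole-barley bread $0.0052, cheddar $0.0172.
With no serving limits, use only lentils: 1518 mg / 439 mg = 3.458 servings × $0.45 = $1.56.

$1.56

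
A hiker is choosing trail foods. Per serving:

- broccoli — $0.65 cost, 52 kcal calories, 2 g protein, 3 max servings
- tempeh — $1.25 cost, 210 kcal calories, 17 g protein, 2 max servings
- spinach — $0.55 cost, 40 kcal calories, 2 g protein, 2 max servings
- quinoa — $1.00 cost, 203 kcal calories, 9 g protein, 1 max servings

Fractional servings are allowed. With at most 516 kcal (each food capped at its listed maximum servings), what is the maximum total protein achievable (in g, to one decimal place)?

Protein per kcal: tempeh 0.08095, spinach 0.05, quinoa 0.04433, broccoli 0.03846.
Take 2 servings of tempeh: uses 420 kcal, +34.0 g protein (running total 34.0 g).
Take 2 servings of spinach: uses 80 kcal, +4.0 g protein (running total 38.0 g).
Take 0.07882 servings of quinoa: uses 16 kcal, +0.7 g protein (running total 38.7 g).
Filling greedily by protein-per-kcal is optimal for one linear limit, giving 38.7 g.

38.7 g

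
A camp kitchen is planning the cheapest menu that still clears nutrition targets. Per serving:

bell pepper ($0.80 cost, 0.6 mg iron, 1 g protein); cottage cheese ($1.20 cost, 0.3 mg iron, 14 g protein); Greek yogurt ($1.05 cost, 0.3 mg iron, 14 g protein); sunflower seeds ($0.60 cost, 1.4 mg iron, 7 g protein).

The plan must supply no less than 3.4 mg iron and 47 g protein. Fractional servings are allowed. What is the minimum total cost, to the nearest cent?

$3.67

bell pepper only: max(3.4/0.6, 47/1) = 47 servings → $37.60.
cottage cheese only: max(3.4/0.3, 47/14) = 11.33 servings → $13.60.
Greek yogurt only: max(3.4/0.3, 47/14) = 11.33 servings → $11.90.
sunflower seeds only: max(3.4/1.4, 47/7) = 6.714 servings → $4.03.
bell pepper + cottage cheese with both tight: 4.136 servings and 3.062 servings → $6.98.
bell pepper + Greek yogurt with both tight: 4.136 servings and 3.062 servings → $6.52.
bell pepper + sunflower seeds with both targets exact would need a negative amount; discard.
cottage cheese + Greek yogurt (both tight): parallel constraints — no distinct corner.
cottage cheese + sunflower seeds with both tight: 2.4 servings and 1.914 servings → $4.03.
Greek yogurt + sunflower seeds with both tight: 2.4 servings and 1.914 servings → $3.67.
Cheapest feasible corner: $3.67.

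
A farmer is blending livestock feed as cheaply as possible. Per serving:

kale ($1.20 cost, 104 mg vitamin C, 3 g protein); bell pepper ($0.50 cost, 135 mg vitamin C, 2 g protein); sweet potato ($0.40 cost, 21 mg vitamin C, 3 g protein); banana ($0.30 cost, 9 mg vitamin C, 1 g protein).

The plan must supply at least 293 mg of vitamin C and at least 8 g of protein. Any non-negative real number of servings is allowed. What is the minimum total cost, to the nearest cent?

$1.52

This is a tiny linear program; its minimum lies at a vertex of the feasible set. List the vertices and price them.
kale only: max(293/104, 8/3) = 2.817 servings → $3.38.
bell pepper only: max(293/135, 8/2) = 4 servings → $2.00.
sweet potato only: max(293/21, 8/3) = 13.95 servings → $5.58.
banana only: max(293/9, 8/1) = 32.56 servings → $9.77.
kale + bell pepper with both tight: 2.508 servings and 0.2386 servings → $3.13.
kale + sweet potato: intersection lies outside the first quadrant.
kale + banana with both targets exact would need a negative amount; discard.
bell pepper + sweet potato with both tight: 1.959 servings and 1.361 servings → $1.52.
bell pepper + banana with both tight: 1.889 servings and 4.222 servings → $2.21.
sweet potato + banana: the both-tight solution has a negative serving — not a feasible corner.
Cheapest feasible corner: $1.52.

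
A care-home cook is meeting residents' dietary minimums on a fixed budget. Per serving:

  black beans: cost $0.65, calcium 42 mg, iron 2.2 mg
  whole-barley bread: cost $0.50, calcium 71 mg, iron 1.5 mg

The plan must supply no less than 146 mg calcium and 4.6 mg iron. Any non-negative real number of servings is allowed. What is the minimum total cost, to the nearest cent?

The cheapest plan sits at a corner of the feasible region — with two constraints it uses at most two foods.
black beans only: max(146/42, 4.6/2.2) = 3.476 servings → $2.26.
whole-barley bread only: max(146/71, 4.6/1.5) = 3.067 servings → $1.53.
black beans + whole-barley bread with both tight: 1.155 servings and 1.373 servings → $1.44.
The minimum over all feasible corners is $1.44.

$1.44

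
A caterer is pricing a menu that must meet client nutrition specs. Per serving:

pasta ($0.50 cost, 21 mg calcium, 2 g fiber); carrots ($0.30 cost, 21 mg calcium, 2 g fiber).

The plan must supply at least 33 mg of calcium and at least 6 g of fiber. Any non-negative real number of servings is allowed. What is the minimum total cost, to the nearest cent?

$0.90

Compare the cost at each extreme point of the feasible region.
pasta only: max(33/21, 6/2) = 3 servings → $1.50.
carrots only: max(33/21, 6/2) = 3 servings → $0.90.
pasta + carrots (both tight): parallel constraints — no distinct corner.
So the least-cost plan costs $0.90.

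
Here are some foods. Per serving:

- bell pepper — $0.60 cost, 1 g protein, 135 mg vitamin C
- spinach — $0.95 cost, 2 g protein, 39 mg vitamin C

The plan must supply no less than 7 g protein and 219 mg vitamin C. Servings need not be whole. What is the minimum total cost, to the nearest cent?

$3.41

Minimising a linear cost over {protein ≥ 7, vitamin C ≥ 219, servings ≥ 0} — the optimum is at a vertex, using one or two foods.
bell pepper only: max(7/1, 219/135) = 7 servings → $4.20.
spinach only: max(7/2, 219/39) = 5.615 servings → $5.33.
bell pepper + spinach with both tight: 0.7143 servings and 3.143 servings → $3.41.
So the least-cost plan costs $3.41.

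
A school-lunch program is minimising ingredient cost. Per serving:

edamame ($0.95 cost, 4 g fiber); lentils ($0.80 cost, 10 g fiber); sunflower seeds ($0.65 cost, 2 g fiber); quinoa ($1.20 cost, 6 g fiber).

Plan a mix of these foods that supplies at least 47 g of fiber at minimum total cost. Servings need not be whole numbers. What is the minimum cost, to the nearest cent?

$3.76

Cost per g of fiber: lentils $0.0800, quinoa $0.2000, edamame $0.2375, sunflower seeds $0.3250.
With no serving limits, use only lentils: 47 g / 10 g = 4.7 servings × $0.80 = $3.76.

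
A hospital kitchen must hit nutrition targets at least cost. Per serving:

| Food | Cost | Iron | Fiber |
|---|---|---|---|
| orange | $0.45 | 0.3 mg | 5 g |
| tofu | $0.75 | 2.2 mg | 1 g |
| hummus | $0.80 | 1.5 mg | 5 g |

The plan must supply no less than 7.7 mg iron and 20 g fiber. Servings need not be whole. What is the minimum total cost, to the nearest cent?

The cheapest plan sits at a corner of the feasible region — with two constraints it uses at most two foods.
orange only: max(7.7/0.3, 20/5) = 25.67 servings → $11.55.
tofu only: max(7.7/2.2, 20/1) = 20 servings → $15.00.
hummus only: max(7.7/1.5, 20/5) = 5.133 servings → $4.11.
orange + tofu with both tight: 3.393 servings and 3.037 servings → $3.80.
orange + hummus: intersection lies outside the first quadrant.
tofu + hummus with both tight: 0.8947 servings and 3.821 servings → $3.73.
Cheapest feasible corner: $3.73.

$3.73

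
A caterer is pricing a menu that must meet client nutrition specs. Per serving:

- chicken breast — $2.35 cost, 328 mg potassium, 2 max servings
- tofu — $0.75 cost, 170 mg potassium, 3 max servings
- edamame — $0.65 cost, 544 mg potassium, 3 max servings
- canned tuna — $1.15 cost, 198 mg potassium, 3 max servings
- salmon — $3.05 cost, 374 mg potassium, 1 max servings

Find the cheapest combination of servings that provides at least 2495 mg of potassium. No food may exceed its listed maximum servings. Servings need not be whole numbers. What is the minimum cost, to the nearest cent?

Cost per mg of potassium: edamame $0.0012, tofu $0.0044, canned tuna $0.0058, chicken breast $0.0072, salmon $0.0082.
Take 3 servings of edamame: +1632.0 mg potassium for $1.95 (total $1.95, still need 863.0 mg).
Take 3 servings of tofu: +510.0 mg potassium for $2.25 (total $4.20, still need 353.0 mg).
Take 1.783 servings of canned tuna: +353.0 mg potassium for $2.05 (total $6.25, still need 0.0 mg).
Filling from the cheapest source first is optimal under one linear minimum: $6.25.

$6.25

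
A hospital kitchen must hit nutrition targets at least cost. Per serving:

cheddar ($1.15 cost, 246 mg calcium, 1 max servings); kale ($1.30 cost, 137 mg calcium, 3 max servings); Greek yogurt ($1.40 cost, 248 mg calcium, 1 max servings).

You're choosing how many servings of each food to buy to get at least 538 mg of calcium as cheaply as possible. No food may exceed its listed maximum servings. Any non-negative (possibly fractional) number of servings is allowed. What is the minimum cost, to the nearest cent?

$2.97

Cost per mg of calcium: cheddar $0.0047, Greek yogurt $0.0056, kale $0.0095.
Take 1 serving of cheddar: +246.0 mg calcium for $1.15 (total $1.15, still need 292.0 mg).
Take 1 serving of Greek yogurt: +248.0 mg calcium for $1.40 (total $2.55, still need 44.0 mg).
Take 0.3212 servings of kale: +44.0 mg calcium for $0.42 (total $2.97, still need 0.0 mg).
Filling from the cheapest source first is optimal under one linear minimum: $2.97.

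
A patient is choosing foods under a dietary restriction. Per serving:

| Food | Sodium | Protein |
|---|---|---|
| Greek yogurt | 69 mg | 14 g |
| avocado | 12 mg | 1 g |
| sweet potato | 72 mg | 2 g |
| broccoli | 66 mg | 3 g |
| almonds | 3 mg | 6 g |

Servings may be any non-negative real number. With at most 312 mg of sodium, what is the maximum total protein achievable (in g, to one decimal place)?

Protein per mg sodium: almonds 2, Greek yogurt 0.2029, avocado 0.08333, broccoli 0.04545, sweet potato 0.02778.
With no serving limits, spend the whole sodium allowance on almonds: 312 mg / 3 mg × 6 g = 624.0 g.

624.0 g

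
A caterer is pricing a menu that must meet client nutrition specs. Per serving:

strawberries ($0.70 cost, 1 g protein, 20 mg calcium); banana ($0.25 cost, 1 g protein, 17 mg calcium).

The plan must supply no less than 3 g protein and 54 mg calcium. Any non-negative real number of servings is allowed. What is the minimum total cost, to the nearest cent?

An LP optimum is at a vertex; with two nutrient constraints at most two foods are used. Check each candidate.
strawberries only: max(3/1, 54/20) = 3 servings → $2.10.
banana only: max(3/1, 54/17) = 3.176 servings → $0.79.
strawberries + banana with both tight: 1 serving and 2 servings → $1.20.
Cheapest feasible corner: $0.79.

$0.79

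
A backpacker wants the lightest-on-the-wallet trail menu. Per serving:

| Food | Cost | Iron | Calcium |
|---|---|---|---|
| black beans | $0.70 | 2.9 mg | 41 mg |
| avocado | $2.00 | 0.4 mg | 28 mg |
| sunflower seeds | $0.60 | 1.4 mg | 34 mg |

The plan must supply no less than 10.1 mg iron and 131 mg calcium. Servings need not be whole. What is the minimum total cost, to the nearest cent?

$2.44

Two binding constraints pin down two serving amounts, so the optimal mix uses at most two foods. The candidates are each food alone (scaled to the tighter of iron/calcium) and each pair with both constraints tight.
black beans only: max(10.1/2.9, 131/41) = 3.483 servings → $2.44.
avocado only: max(10.1/0.4, 131/28) = 25.25 servings → $50.50.
sunflower seeds only: max(10.1/1.4, 131/34) = 7.214 servings → $4.33.
black beans + avocado with both targets exact would need a negative amount; discard.
black beans + sunflower seeds: intersection lies outside the first quadrant.
avocado + sunflower seeds: intersection lies outside the first quadrant.
Cheapest feasible corner: $2.44.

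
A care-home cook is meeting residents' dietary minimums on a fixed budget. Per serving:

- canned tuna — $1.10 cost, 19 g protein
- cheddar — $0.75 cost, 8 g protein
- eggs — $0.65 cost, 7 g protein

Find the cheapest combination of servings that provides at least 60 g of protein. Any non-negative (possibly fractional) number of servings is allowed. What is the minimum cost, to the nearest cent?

Cost per g of protein: canned tuna $0.0579, eggs $0.0929, cheddar $0.0938.
With no serving limits, use only canned tuna: 60 g / 19 g = 3.158 servings × $1.10 = $3.47.

$3.47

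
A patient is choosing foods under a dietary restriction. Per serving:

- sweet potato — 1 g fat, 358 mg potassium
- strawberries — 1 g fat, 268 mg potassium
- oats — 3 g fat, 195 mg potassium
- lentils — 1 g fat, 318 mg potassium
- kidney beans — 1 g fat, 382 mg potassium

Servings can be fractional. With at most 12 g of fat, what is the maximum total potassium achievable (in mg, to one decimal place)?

4584.0 mg

Potassium per g fat: kidney beans 382, sweet potato 358, lentils 318, strawberries 268, oats 65.
With no serving limits, spend the whole fat allowance on kidney beans: 12 g / 1 g × 382 mg = 4584.0 mg.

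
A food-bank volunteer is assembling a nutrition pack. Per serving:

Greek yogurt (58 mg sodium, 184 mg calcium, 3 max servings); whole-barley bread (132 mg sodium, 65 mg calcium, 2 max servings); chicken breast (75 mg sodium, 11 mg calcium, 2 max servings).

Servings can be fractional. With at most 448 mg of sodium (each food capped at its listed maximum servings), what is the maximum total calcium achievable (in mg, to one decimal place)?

683.5 mg

Calcium per mg sodium: Greek yogurt 3.172, whole-barley bread 0.4924, chicken breast 0.1467.
Take 3 servings of Greek yogurt: uses 174 mg sodium, +552.0 mg calcium (running total 552.0 mg).
Take 2 servings of whole-barley bread: uses 264 mg sodium, +130.0 mg calcium (running total 682.0 mg).
Take 0.1333 servings of chicken breast: uses 10 mg sodium, +1.5 mg calcium (running total 683.5 mg).
Greedy by best ratio exhausts the sodium allowance optimally: 683.5 mg.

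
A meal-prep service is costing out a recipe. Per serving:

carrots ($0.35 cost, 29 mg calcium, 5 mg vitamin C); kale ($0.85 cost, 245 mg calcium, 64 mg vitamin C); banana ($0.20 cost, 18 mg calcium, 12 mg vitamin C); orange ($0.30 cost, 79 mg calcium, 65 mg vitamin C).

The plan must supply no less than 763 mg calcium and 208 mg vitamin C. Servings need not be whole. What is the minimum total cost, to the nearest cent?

$2.65

For a min-cost LP with two ≥-constraints, a basic feasible solution has at most two positive variables.
carrots only: max(763/29, 208/5) = 41.6 servings → $14.56.
kale only: max(763/245, 208/64) = 3.25 servings → $2.76.
banana only: max(763/18, 208/12) = 42.39 servings → $8.48.
orange only: max(763/79, 208/65) = 9.658 servings → $2.90.
carrots + kale: intersection lies outside the first quadrant.
carrots + banana with both tight: 20.98 servings and 8.593 servings → $9.06.
carrots + orange with both tight: 22.26 servings and 1.488 servings → $8.24.
kale + banana with both tight: 3.027 servings and 1.19 servings → $2.81.
kale + orange with both tight: 3.051 servings and 0.1958 servings → $2.65.
banana + orange: the both-tight solution has a negative serving — not a feasible corner.
So the least-cost plan costs $2.65.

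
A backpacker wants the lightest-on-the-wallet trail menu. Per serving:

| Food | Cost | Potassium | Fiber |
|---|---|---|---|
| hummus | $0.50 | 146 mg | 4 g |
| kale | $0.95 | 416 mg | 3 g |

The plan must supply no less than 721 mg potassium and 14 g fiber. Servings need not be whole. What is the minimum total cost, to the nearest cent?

For a min-cost LP with two ≥-constraints, a basic feasible solution has at most two positive variables.
hummus only: max(721/146, 14/4) = 4.938 servings → $2.47.
kale only: max(721/416, 14/3) = 4.667 servings → $4.43.
hummus + kale with both tight: 2.986 servings and 0.6852 servings → $2.14.
The minimum over all feasible corners is $2.14.

$2.14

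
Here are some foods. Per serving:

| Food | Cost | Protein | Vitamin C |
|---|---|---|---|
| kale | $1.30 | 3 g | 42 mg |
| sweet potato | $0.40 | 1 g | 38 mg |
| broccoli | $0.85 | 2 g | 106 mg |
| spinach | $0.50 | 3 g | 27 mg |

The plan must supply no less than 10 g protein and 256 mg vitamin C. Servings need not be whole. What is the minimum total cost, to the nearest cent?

kale only: max(10/3, 256/42) = 6.095 servings → $7.92.
sweet potato only: max(10/1, 256/38) = 10 servings → $4.00.
broccoli only: max(10/2, 256/106) = 5 servings → $4.25.
spinach only: max(10/3, 256/27) = 9.481 servings → $4.74.
kale + sweet potato with both tight: 1.722 servings and 4.833 servings → $4.17.
kale + broccoli with both tight: 2.342 servings and 1.487 servings → $4.31.
kale + spinach with both targets exact would need a negative amount; discard.
sweet potato + broccoli with both targets exact would need a negative amount; discard.
sweet potato + spinach with both tight: 5.724 servings and 1.425 servings → $3.00.
broccoli + spinach with both tight: 1.886 servings and 2.076 servings → $2.64.
So the least-cost plan costs $2.64.

$2.64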